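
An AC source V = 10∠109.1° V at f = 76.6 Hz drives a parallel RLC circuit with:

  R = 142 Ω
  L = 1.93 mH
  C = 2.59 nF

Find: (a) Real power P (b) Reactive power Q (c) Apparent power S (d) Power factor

Step 1 — Angular frequency: ω = 2π·f = 2π·76.6 = 481.3 rad/s.
Step 2 — Component impedances:
  R: Z = R = 142 Ω
  L: Z = jωL = j·481.3·0.00193 = 0 + j0.9289 Ω
  C: Z = 1/(jωC) = -j/(ω·C) = 0 - j8.022e+05 Ω
Step 3 — Parallel combination: 1/Z_total = 1/R + 1/L + 1/C; Z_total = 0.006076 + j0.9289 Ω = 0.9289∠89.6° Ω.
Step 4 — Source phasor: V = 10∠109.1° V = -3.272 + j9.449 V.
Step 5 — Current: I = V / Z = 10.15 + j3.589 A = 10.77∠19.5° A.
Step 6 — Complex power: S = V·I* = 0.7042 + j107.7 VA.
Step 7 — Real power: P = Re(S) = 0.7042 W.
Step 8 — Reactive power: Q = Im(S) = 107.7 VAR.
Step 9 — Apparent power: |S| = 107.7 VA.
Step 10 — Power factor: PF = P/|S| = 0.006541 (lagging).

(a) P = 0.7042 W  (b) Q = 107.7 VAR  (c) S = 107.7 VA  (d) PF = 0.006541 (lagging)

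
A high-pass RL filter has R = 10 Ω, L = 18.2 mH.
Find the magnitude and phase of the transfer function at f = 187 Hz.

Step 1 — Angular frequency: ω = 2π·187 = 1175 rad/s.
Step 2 — Transfer function: H(jω) = jωL/(R + jωL).
Step 3 — Numerator jωL = j·21.38; denominator R + jωL = 10 + j21.38.
Step 4 — H = 0.8206 + j0.3837.
Step 5 — Magnitude: |H| = 0.9058 (-0.9 dB); phase: φ = 25.1°.

|H| = 0.9058 (-0.9 dB), φ = 25.1°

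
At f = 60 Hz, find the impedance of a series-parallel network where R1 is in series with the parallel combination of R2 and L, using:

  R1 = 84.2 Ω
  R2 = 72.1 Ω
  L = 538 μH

Step 1 — Angular frequency: ω = 2π·f = 2π·60 = 377 rad/s.
Step 2 — Component impedances:
  R1: Z = R = 84.2 Ω
  R2: Z = R = 72.1 Ω
  L: Z = jωL = j·377·0.000538 = 0 + j0.2028 Ω
Step 3 — Parallel branch: R2 || L = 1/(1/R2 + 1/L) = 0.0005705 + j0.2028 Ω.
Step 4 — Series with R1: Z_total = R1 + (R2 || L) = 84.2 + j0.2028 Ω = 84.2∠0.1° Ω.

Z = 84.2 + j0.2028 Ω = 84.2∠0.1° Ω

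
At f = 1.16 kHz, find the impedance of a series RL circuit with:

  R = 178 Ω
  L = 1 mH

Step 1 — Angular frequency: ω = 2π·f = 2π·1160 = 7288 rad/s.
Step 2 — Component impedances:
  R: Z = R = 178 Ω
  L: Z = jωL = j·7288·0.001 = 0 + j7.288 Ω
Step 3 — Series combination: Z_total = R + L = 178 + j7.288 Ω = 178.1∠2.3° Ω.

Z = 178 + j7.288 Ω = 178.1∠2.3° Ω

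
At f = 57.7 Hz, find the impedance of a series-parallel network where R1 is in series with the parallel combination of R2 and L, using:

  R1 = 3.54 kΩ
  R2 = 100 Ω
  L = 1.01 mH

Step 1 — Angular frequency: ω = 2π·f = 2π·57.7 = 362.5 rad/s.
Step 2 — Component impedances:
  R1: Z = R = 3540 Ω
  R2: Z = R = 100 Ω
  L: Z = jωL = j·362.5·0.00101 = 0 + j0.3662 Ω
Step 3 — Parallel branch: R2 || L = 1/(1/R2 + 1/L) = 0.001341 + j0.3662 Ω.
Step 4 — Series with R1: Z_total = R1 + (R2 || L) = 3540 + j0.3662 Ω = 3540∠0.0° Ω.

Z = 3540 + j0.3662 Ω = 3540∠0.0° Ω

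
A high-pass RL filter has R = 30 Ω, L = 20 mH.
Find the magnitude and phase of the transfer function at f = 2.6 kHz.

Step 1 — Angular frequency: ω = 2π·2600 = 1.634e+04 rad/s.
Step 2 — Transfer function: H(jω) = jωL/(R + jωL).
Step 3 — Numerator jωL = j·326.7; denominator R + jωL = 30 + j326.7.
Step 4 — H = 0.9916 + j0.09105.
Step 5 — Magnitude: |H| = 0.9958 (-0.0 dB); phase: φ = 5.2°.

|H| = 0.9958 (-0.0 dB), φ = 5.2°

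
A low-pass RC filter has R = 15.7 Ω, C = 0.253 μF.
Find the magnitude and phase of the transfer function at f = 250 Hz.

Step 1 — Angular frequency: ω = 2π·250 = 1571 rad/s.
Step 2 — Transfer function: H(jω) = 1/(1 + jωRC).
Step 3 — Denominator: 1 + jωRC = 1 + j·1571·15.7·2.53e-07 = 1 + j0.006239.
Step 4 — H = 1 - j0.006239.
Step 5 — Magnitude: |H| = 1 (-0.0 dB); phase: φ = -0.4°.

|H| = 1 (-0.0 dB), φ = -0.4°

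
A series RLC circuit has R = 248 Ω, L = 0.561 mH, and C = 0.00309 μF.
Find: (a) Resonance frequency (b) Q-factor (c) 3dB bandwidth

Step 1 — Resonance: ω₀ = 1/√(LC) = 1/√(0.000561·3.09e-09) = 7.595e+05 rad/s.
Step 2 — f₀ = ω₀/(2π) = 1.209e+05 Hz.
Step 3 — Series Q: Q = ω₀L/R = 7.595e+05·0.000561/248 = 1.718.
Step 4 — Bandwidth: Δω = ω₀/Q = 4.421e+05 rad/s; BW = Δω/(2π) = 7.036e+04 Hz.

(a) f₀ = 1.209e+05 Hz  (b) Q = 1.718  (c) BW = 7.036e+04 Hz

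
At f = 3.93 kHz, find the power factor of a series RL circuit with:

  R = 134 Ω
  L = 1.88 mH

Step 1 — Angular frequency: ω = 2π·f = 2π·3930 = 2.469e+04 rad/s.
Step 2 — Component impedances:
  R: Z = R = 134 Ω
  L: Z = jωL = j·2.469e+04·0.00188 = 0 + j46.42 Ω
Step 3 — Series combination: Z_total = R + L = 134 + j46.42 Ω = 141.8∠19.1° Ω.
Step 4 — Power factor: PF = cos(φ) = Re(Z)/|Z| = 134/141.81 = 0.9449.
Step 5 — Type: Im(Z) = 46.42 ⇒ lagging (phase φ = 19.1°).

PF = 0.9449 (lagging, φ = 19.1°)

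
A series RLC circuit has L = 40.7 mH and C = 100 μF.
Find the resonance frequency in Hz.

Step 1 — Resonance condition Im(Z)=0 gives ω₀ = 1/√(LC).
Step 2 — ω₀ = 1/√(0.0407·0.0001) = 495.7 rad/s.
Step 3 — f₀ = ω₀/(2π) = 78.89 Hz.

f₀ = 78.89 Hz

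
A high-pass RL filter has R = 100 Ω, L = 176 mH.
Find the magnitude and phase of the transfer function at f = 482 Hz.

Step 1 — Angular frequency: ω = 2π·482 = 3028 rad/s.
Step 2 — Transfer function: H(jω) = jωL/(R + jωL).
Step 3 — Numerator jωL = j·533; denominator R + jωL = 100 + j533.
Step 4 — H = 0.966 + j0.1812.
Step 5 — Magnitude: |H| = 0.9829 (-0.2 dB); phase: φ = 10.6°.

|H| = 0.9829 (-0.2 dB), φ = 10.6°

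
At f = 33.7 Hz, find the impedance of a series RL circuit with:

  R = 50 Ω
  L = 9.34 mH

Step 1 — Angular frequency: ω = 2π·f = 2π·33.7 = 211.7 rad/s.
Step 2 — Component impedances:
  R: Z = R = 50 Ω
  L: Z = jωL = j·211.7·0.00934 = 0 + j1.978 Ω
Step 3 — Series combination: Z_total = R + L = 50 + j1.978 Ω = 50.04∠2.3° Ω.

Z = 50 + j1.978 Ω = 50.04∠2.3° Ω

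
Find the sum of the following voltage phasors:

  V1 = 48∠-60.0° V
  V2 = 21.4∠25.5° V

Step 1 — Convert each phasor to rectangular form:
  V1 = 48·(cos(-60.0°) + j·sin(-60.0°)) = 24 - j41.57 V
  V2 = 21.4·(cos(25.5°) + j·sin(25.5°)) = 19.32 + j9.213 V
Step 2 — Sum components: V_total = 43.32 - j32.36 V.
Step 3 — Convert to polar: |V_total| = 54.07 V, ∠V_total = -36.8°.

V_total = 54.07∠-36.8° V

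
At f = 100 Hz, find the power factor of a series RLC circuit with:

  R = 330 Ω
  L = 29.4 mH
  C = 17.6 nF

Step 1 — Angular frequency: ω = 2π·f = 2π·100 = 628.3 rad/s.
Step 2 — Component impedances:
  R: Z = R = 330 Ω
  L: Z = jωL = j·628.3·0.0294 = 0 + j18.47 Ω
  C: Z = 1/(jωC) = -j/(ω·C) = 0 - j9.043e+04 Ω
Step 3 — Series combination: Z_total = R + L + C = 330 - j9.041e+04 Ω = 9.041e+04∠-89.8° Ω.
Step 4 — Power factor: PF = cos(φ) = Re(Z)/|Z| = 330/9.041e+04 = 0.00365.
Step 5 — Type: Im(Z) = -9.041e+04 ⇒ leading (phase φ = -89.8°).

PF = 0.00365 (leading, φ = -89.8°)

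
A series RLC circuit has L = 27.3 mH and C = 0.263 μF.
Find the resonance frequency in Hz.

Step 1 — Resonance condition Im(Z)=0 gives ω₀ = 1/√(LC).
Step 2 — ω₀ = 1/√(0.0273·2.63e-07) = 1.18e+04 rad/s.
Step 3 — f₀ = ω₀/(2π) = 1878 Hz.

f₀ = 1878 Hz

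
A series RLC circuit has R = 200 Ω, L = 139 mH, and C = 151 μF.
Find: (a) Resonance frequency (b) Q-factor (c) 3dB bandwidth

Step 1 — Resonance condition Im(Z)=0 gives ω₀ = 1/√(LC).
Step 2 — ω₀ = 1/√(0.139·0.000151) = 218.3 rad/s.
Step 3 — f₀ = ω₀/(2π) = 34.74 Hz.
Step 4 — Series Q: Q = ω₀L/R = 218.3·0.139/200 = 0.1517.
Step 5 — 3dB bandwidth: Δω = ω₀/Q = 1439 rad/s; BW = Δω/(2π) = 229 Hz.

(a) f₀ = 34.74 Hz  (b) Q = 0.1517  (c) BW = 229 Hz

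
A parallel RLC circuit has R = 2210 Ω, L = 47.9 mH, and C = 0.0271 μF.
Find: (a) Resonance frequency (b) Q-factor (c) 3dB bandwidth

Step 1 — Resonance: ω₀ = 1/√(LC) = 1/√(0.0479·2.71e-08) = 2.776e+04 rad/s.
Step 2 — f₀ = ω₀/(2π) = 4417 Hz.
Step 3 — Parallel Q: Q = R/(ω₀L) = 2210/(2.776e+04·0.0479) = 1.662.
Step 4 — Bandwidth: Δω = ω₀/Q = 1.67e+04 rad/s; BW = Δω/(2π) = 2657 Hz.

(a) f₀ = 4417 Hz  (b) Q = 1.662  (c) BW = 2657 Hz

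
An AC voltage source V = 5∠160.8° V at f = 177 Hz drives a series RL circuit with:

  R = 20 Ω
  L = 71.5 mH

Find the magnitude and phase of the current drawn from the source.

Step 1 — Angular frequency: ω = 2π·f = 2π·177 = 1112 rad/s.
Step 2 — Component impedances:
  R: Z = R = 20 Ω
  L: Z = jωL = j·1112·0.0715 = 0 + j79.52 Ω
Step 3 — Series combination: Z_total = R + L = 20 + j79.52 Ω = 81.99∠75.9° Ω.
Step 4 — Source phasor: V = 5∠160.8° V = -4.722 + j1.644 V.
Step 5 — Ohm's law: I = V / Z_total = (-4.722 + j1.644) / (20 + j79.52) = 0.005402 + j0.06074 A.
Step 6 — Convert to polar: |I| = 0.06098 A, ∠I = 84.9°.

I = 0.06098∠84.9° A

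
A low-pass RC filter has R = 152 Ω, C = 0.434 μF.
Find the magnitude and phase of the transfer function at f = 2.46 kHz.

Step 1 — Angular frequency: ω = 2π·2460 = 1.546e+04 rad/s.
Step 2 — Transfer function: H(jω) = 1/(1 + jωRC).
Step 3 — Denominator: 1 + jωRC = 1 + j·1.546e+04·152·4.34e-07 = 1 + j1.02.
Step 4 — H = 0.4903 - j0.4999.
Step 5 — Magnitude: |H| = 0.7002 (-3.1 dB); phase: φ = -45.6°.

|H| = 0.7002 (-3.1 dB), φ = -45.6°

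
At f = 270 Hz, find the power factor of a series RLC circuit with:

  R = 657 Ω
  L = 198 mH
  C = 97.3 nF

Step 1 — Angular frequency: ω = 2π·f = 2π·270 = 1696 rad/s.
Step 2 — Component impedances:
  R: Z = R = 657 Ω
  L: Z = jωL = j·1696·0.198 = 0 + j335.9 Ω
  C: Z = 1/(jωC) = -j/(ω·C) = 0 - j6058 Ω
Step 3 — Series combination: Z_total = R + L + C = 657 - j5722 Ω = 5760∠-83.5° Ω.
Step 4 — Power factor: PF = cos(φ) = Re(Z)/|Z| = 657/5760 = 0.1141.
Step 5 — Type: Im(Z) = -5722 ⇒ leading (phase φ = -83.5°).

PF = 0.1141 (leading, φ = -83.5°)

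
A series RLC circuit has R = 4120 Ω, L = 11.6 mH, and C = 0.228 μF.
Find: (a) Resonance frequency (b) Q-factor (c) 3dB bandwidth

Step 1 — Resonance condition Im(Z)=0 gives ω₀ = 1/√(LC).
Step 2 — ω₀ = 1/√(0.0116·2.28e-07) = 1.944e+04 rad/s.
Step 3 — f₀ = ω₀/(2π) = 3095 Hz.
Step 4 — Series Q: Q = ω₀L/R = 1.944e+04·0.0116/4120 = 0.05475.
Step 5 — 3dB bandwidth: Δω = ω₀/Q = 3.552e+05 rad/s; BW = Δω/(2π) = 5.653e+04 Hz.

(a) f₀ = 3095 Hz  (b) Q = 0.05475  (c) BW = 5.653e+04 Hz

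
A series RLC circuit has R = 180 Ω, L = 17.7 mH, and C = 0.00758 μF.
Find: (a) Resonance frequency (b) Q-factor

Step 1 — Resonance condition Im(Z)=0 gives ω₀ = 1/√(LC).
Step 2 — ω₀ = 1/√(0.0177·7.58e-09) = 8.633e+04 rad/s.
Step 3 — f₀ = ω₀/(2π) = 1.374e+04 Hz.
Step 4 — Series Q: Q = ω₀L/R = 8.633e+04·0.0177/180 = 8.489.

(a) f₀ = 1.374e+04 Hz  (b) Q = 8.489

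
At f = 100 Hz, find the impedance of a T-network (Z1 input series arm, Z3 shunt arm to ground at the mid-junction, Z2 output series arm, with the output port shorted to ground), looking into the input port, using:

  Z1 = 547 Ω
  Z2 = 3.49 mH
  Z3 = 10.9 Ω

Step 1 — Angular frequency: ω = 2π·f = 2π·100 = 628.3 rad/s.
Step 2 — Component impedances:
  Z1: Z = R = 547 Ω
  Z2: Z = jωL = j·628.3·0.00349 = 0 + j2.193 Ω
  Z3: Z = R = 10.9 Ω
Step 3 — With the output port shorted to ground, the output series arm Z2 runs from the junction to ground; the shunt arm Z3 also runs from the junction to ground. They appear in parallel: Z3 || Z2 = 0.424 + j2.108 Ω.
Step 4 — Series with input arm Z1: Z_in = Z1 + (Z3 || Z2) = 547.4 + j2.108 Ω = 547.4∠0.2° Ω.

Z = 547.4 + j2.108 Ω = 547.4∠0.2° Ω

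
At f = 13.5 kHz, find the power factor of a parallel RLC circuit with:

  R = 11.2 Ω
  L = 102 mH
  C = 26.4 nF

Step 1 — Angular frequency: ω = 2π·f = 2π·1.35e+04 = 8.482e+04 rad/s.
Step 2 — Component impedances:
  R: Z = R = 11.2 Ω
  L: Z = jωL = j·8.482e+04·0.102 = 0 + j8652 Ω
  C: Z = 1/(jωC) = -j/(ω·C) = 0 - j446.6 Ω
Step 3 — Parallel combination: 1/Z_total = 1/R + 1/L + 1/C; Z_total = 11.19 - j0.2663 Ω = 11.2∠-1.4° Ω.
Step 4 — Power factor: PF = cos(φ) = Re(Z)/|Z| = 11.194/11.197 = 0.9997.
Step 5 — Type: Im(Z) = -0.2663 ⇒ leading (phase φ = -1.4°).

PF = 0.9997 (leading, φ = -1.4°)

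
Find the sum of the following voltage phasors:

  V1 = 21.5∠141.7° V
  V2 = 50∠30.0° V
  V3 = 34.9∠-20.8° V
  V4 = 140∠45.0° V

Step 1 — Convert each phasor to rectangular form:
  V1 = 21.5·(cos(141.7°) + j·sin(141.7°)) = -16.87 + j13.33 V
  V2 = 50·(cos(30.0°) + j·sin(30.0°)) = 43.3 + j25 V
  V3 = 34.9·(cos(-20.8°) + j·sin(-20.8°)) = 32.63 - j12.39 V
  V4 = 140·(cos(45.0°) + j·sin(45.0°)) = 98.99 + j98.99 V
Step 2 — Sum components: V_total = 158 + j124.9 V.
Step 3 — Convert to polar: |V_total| = 201.5 V, ∠V_total = 38.3°.

V_total = 201.5∠38.3° V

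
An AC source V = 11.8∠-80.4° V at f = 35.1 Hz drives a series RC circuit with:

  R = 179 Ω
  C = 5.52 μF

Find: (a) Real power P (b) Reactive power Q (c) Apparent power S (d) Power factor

Step 1 — Angular frequency: ω = 2π·f = 2π·35.1 = 220.5 rad/s.
Step 2 — Component impedances:
  R: Z = R = 179 Ω
  C: Z = 1/(jωC) = -j/(ω·C) = 0 - j821.4 Ω
Step 3 — Series combination: Z_total = R + C = 179 - j821.4 Ω = 840.7∠-77.7° Ω.
Step 4 — Source phasor: V = 11.8∠-80.4° V = 1.968 - j11.63 V.
Step 5 — Current: I = V / Z = 0.01402 - j0.0006595 A = 0.01404∠-2.7° A.
Step 6 — Complex power: S = V·I* = 0.03526 - j0.1618 VA.
Step 7 — Real power: P = Re(S) = 0.03526 W.
Step 8 — Reactive power: Q = Im(S) = -0.1618 VAR.
Step 9 — Apparent power: |S| = 0.1656 VA.
Step 10 — Power factor: PF = P/|S| = 0.2129 (leading).

(a) P = 0.03526 W  (b) Q = -0.1618 VAR  (c) S = 0.1656 VA  (d) PF = 0.2129 (leading)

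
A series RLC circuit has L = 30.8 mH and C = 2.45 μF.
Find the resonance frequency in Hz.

Step 1 — Resonance condition Im(Z)=0 gives ω₀ = 1/√(LC).
Step 2 — ω₀ = 1/√(0.0308·2.45e-06) = 3640 rad/s.
Step 3 — f₀ = ω₀/(2π) = 579.4 Hz.

f₀ = 579.4 Hz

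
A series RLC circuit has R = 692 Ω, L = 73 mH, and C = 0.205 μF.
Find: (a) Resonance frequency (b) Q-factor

Step 1 — Resonance condition Im(Z)=0 gives ω₀ = 1/√(LC).
Step 2 — ω₀ = 1/√(0.073·2.05e-07) = 8175 rad/s.
Step 3 — f₀ = ω₀/(2π) = 1301 Hz.
Step 4 — Series Q: Q = ω₀L/R = 8175·0.073/692 = 0.8623.

(a) f₀ = 1301 Hz  (b) Q = 0.8623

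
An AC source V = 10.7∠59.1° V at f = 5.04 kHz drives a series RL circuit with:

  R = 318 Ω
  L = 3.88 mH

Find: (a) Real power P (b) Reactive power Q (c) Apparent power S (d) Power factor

Step 1 — Angular frequency: ω = 2π·f = 2π·5040 = 3.167e+04 rad/s.
Step 2 — Component impedances:
  R: Z = R = 318 Ω
  L: Z = jωL = j·3.167e+04·0.00388 = 0 + j122.9 Ω
Step 3 — Series combination: Z_total = R + L = 318 + j122.9 Ω = 340.9∠21.1° Ω.
Step 4 — Source phasor: V = 10.7∠59.1° V = 5.495 + j9.181 V.
Step 5 — Current: I = V / Z = 0.02474 + j0.01931 A = 0.03139∠38.0° A.
Step 6 — Complex power: S = V·I* = 0.3133 + j0.121 VA.
Step 7 — Real power: P = Re(S) = 0.3133 W.
Step 8 — Reactive power: Q = Im(S) = 0.121 VAR.
Step 9 — Apparent power: |S| = 0.3358 VA.
Step 10 — Power factor: PF = P/|S| = 0.9328 (lagging).

(a) P = 0.3133 W  (b) Q = 0.121 VAR  (c) S = 0.3358 VA  (d) PF = 0.9328 (lagging)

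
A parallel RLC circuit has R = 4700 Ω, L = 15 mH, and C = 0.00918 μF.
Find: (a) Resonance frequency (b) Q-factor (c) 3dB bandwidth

Step 1 — Resonance: ω₀ = 1/√(LC) = 1/√(0.015·9.18e-09) = 8.522e+04 rad/s.
Step 2 — f₀ = ω₀/(2π) = 1.356e+04 Hz.
Step 3 — Parallel Q: Q = R/(ω₀L) = 4700/(8.522e+04·0.015) = 3.677.
Step 4 — Bandwidth: Δω = ω₀/Q = 2.318e+04 rad/s; BW = Δω/(2π) = 3689 Hz.

(a) f₀ = 1.356e+04 Hz  (b) Q = 3.677  (c) BW = 3689 Hz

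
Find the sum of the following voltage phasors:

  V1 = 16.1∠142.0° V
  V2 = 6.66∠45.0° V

Step 1 — Convert each phasor to rectangular form:
  V1 = 16.1·(cos(142.0°) + j·sin(142.0°)) = -12.69 + j9.912 V
  V2 = 6.66·(cos(45.0°) + j·sin(45.0°)) = 4.709 + j4.709 V
Step 2 — Sum components: V_total = -7.978 + j14.62 V.
Step 3 — Convert to polar: |V_total| = 16.66 V, ∠V_total = 118.6°.

V_total = 16.66∠118.6° V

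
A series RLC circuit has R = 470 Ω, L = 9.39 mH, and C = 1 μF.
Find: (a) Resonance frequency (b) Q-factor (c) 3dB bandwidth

Step 1 — Resonance condition Im(Z)=0 gives ω₀ = 1/√(LC).
Step 2 — ω₀ = 1/√(0.00939·1e-06) = 1.032e+04 rad/s.
Step 3 — f₀ = ω₀/(2π) = 1642 Hz.
Step 4 — Series Q: Q = ω₀L/R = 1.032e+04·0.00939/470 = 0.2062.
Step 5 — 3dB bandwidth: Δω = ω₀/Q = 5.005e+04 rad/s; BW = Δω/(2π) = 7966 Hz.

(a) f₀ = 1642 Hz  (b) Q = 0.2062  (c) BW = 7966 Hz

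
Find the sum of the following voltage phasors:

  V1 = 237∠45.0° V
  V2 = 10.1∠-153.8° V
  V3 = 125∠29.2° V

Step 1 — Convert each phasor to rectangular form:
  V1 = 237·(cos(45.0°) + j·sin(45.0°)) = 167.6 + j167.6 V
  V2 = 10.1·(cos(-153.8°) + j·sin(-153.8°)) = -9.062 - j4.459 V
  V3 = 125·(cos(29.2°) + j·sin(29.2°)) = 109.1 + j60.98 V
Step 2 — Sum components: V_total = 267.6 + j224.1 V.
Step 3 — Convert to polar: |V_total| = 349.1 V, ∠V_total = 39.9°.

V_total = 349.1∠39.9° V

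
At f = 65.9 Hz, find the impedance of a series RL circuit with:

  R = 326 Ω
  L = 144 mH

Step 1 — Angular frequency: ω = 2π·f = 2π·65.9 = 414.1 rad/s.
Step 2 — Component impedances:
  R: Z = R = 326 Ω
  L: Z = jωL = j·414.1·0.144 = 0 + j59.62 Ω
Step 3 — Series combination: Z_total = R + L = 326 + j59.62 Ω = 331.4∠10.4° Ω.

Z = 326 + j59.62 Ω = 331.4∠10.4° Ω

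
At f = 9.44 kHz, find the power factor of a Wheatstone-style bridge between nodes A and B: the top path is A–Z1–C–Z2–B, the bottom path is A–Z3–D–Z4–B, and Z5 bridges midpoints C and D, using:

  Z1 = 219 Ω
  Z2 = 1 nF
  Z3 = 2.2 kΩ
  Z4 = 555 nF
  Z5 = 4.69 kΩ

Step 1 — Angular frequency: ω = 2π·f = 2π·9440 = 5.931e+04 rad/s.
Step 2 — Component impedances:
  Z1: Z = R = 219 Ω
  Z2: Z = 1/(jωC) = -j/(ω·C) = 0 - j1.686e+04 Ω
  Z3: Z = R = 2200 Ω
  Z4: Z = 1/(jωC) = -j/(ω·C) = 0 - j30.38 Ω
  Z5: Z = R = 4690 Ω
Step 3 — Bridge requires nodal analysis (the Z5 bridge couples midpoints C and D, so the two paths cannot be reduced to a simple series/parallel combination). Setting node B to ground and injecting 1 A at node A, the 3-node admittance system at A, C, D solves to V_A = Z_AB = 1502 - j153.5 Ω = 1510∠-5.8° Ω.
Step 4 — Power factor: PF = cos(φ) = Re(Z)/|Z| = 1502.3/1510.1 = 0.9948.
Step 5 — Type: Im(Z) = -153.5 ⇒ leading (phase φ = -5.8°).

PF = 0.9948 (leading, φ = -5.8°)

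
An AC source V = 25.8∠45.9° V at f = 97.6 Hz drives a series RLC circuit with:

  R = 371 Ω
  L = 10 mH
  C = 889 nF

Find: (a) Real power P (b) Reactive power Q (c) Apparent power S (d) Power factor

Step 1 — Angular frequency: ω = 2π·f = 2π·97.6 = 613.2 rad/s.
Step 2 — Component impedances:
  R: Z = R = 371 Ω
  L: Z = jωL = j·613.2·0.01 = 0 + j6.132 Ω
  C: Z = 1/(jωC) = -j/(ω·C) = 0 - j1834 Ω
Step 3 — Series combination: Z_total = R + L + C = 371 - j1828 Ω = 1865∠-78.5° Ω.
Step 4 — Source phasor: V = 25.8∠45.9° V = 17.95 + j18.53 V.
Step 5 — Current: I = V / Z = -0.00782 + j0.01141 A = 0.01383∠124.4° A.
Step 6 — Complex power: S = V·I* = 0.07097 - j0.3497 VA.
Step 7 — Real power: P = Re(S) = 0.07097 W.
Step 8 — Reactive power: Q = Im(S) = -0.3497 VAR.
Step 9 — Apparent power: |S| = 0.3568 VA.
Step 10 — Power factor: PF = P/|S| = 0.1989 (leading).

(a) P = 0.07097 W  (b) Q = -0.3497 VAR  (c) S = 0.3568 VA  (d) PF = 0.1989 (leading)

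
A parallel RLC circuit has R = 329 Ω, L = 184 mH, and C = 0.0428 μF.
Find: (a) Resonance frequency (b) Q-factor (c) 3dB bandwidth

Step 1 — Resonance: ω₀ = 1/√(LC) = 1/√(0.184·4.28e-08) = 1.127e+04 rad/s.
Step 2 — f₀ = ω₀/(2π) = 1793 Hz.
Step 3 — Parallel Q: Q = R/(ω₀L) = 329/(1.127e+04·0.184) = 0.1587.
Step 4 — Bandwidth: Δω = ω₀/Q = 7.102e+04 rad/s; BW = Δω/(2π) = 1.13e+04 Hz.

(a) f₀ = 1793 Hz  (b) Q = 0.1587  (c) BW = 1.13e+04 Hz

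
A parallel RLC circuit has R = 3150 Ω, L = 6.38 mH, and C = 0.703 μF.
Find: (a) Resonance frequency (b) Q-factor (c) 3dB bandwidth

Step 1 — Resonance: ω₀ = 1/√(LC) = 1/√(0.00638·7.03e-07) = 1.493e+04 rad/s.
Step 2 — f₀ = ω₀/(2π) = 2376 Hz.
Step 3 — Parallel Q: Q = R/(ω₀L) = 3150/(1.493e+04·0.00638) = 33.07.
Step 4 — Bandwidth: Δω = ω₀/Q = 451.6 rad/s; BW = Δω/(2π) = 71.87 Hz.

(a) f₀ = 2376 Hz  (b) Q = 33.07  (c) BW = 71.87 Hz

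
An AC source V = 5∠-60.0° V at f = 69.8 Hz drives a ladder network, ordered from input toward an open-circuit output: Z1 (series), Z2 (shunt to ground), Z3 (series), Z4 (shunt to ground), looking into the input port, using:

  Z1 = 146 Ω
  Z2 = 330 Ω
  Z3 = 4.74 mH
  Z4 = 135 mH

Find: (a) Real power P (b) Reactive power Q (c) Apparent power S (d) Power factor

Step 1 — Angular frequency: ω = 2π·f = 2π·69.8 = 438.6 rad/s.
Step 2 — Component impedances:
  Z1: Z = R = 146 Ω
  Z2: Z = R = 330 Ω
  Z3: Z = jωL = j·438.6·0.00474 = 0 + j2.079 Ω
  Z4: Z = jωL = j·438.6·0.135 = 0 + j59.21 Ω
Step 3 — Ladder network (open output): work backward from the far end, alternating series and parallel combinations. Z_in = 157 + j59.24 Ω = 167.8∠20.7° Ω.
Step 4 — Source phasor: V = 5∠-60.0° V = 2.5 - j4.33 V.
Step 5 — Current: I = V / Z = 0.004829 - j0.0294 A = 0.0298∠-80.7° A.
Step 6 — Complex power: S = V·I* = 0.1394 + j0.0526 VA.
Step 7 — Real power: P = Re(S) = 0.1394 W.
Step 8 — Reactive power: Q = Im(S) = 0.0526 VAR.
Step 9 — Apparent power: |S| = 0.149 VA.
Step 10 — Power factor: PF = P/|S| = 0.9356 (lagging).

(a) P = 0.1394 W  (b) Q = 0.0526 VAR  (c) S = 0.149 VA  (d) PF = 0.9356 (lagging)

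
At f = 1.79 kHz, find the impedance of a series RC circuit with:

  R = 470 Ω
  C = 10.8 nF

Step 1 — Angular frequency: ω = 2π·f = 2π·1790 = 1.125e+04 rad/s.
Step 2 — Component impedances:
  R: Z = R = 470 Ω
  C: Z = 1/(jωC) = -j/(ω·C) = 0 - j8233 Ω
Step 3 — Series combination: Z_total = R + C = 470 - j8233 Ω = 8246∠-86.7° Ω.

Z = 470 - j8233 Ω = 8246∠-86.7° Ω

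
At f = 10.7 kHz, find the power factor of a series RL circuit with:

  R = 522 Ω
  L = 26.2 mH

Step 1 — Angular frequency: ω = 2π·f = 2π·1.07e+04 = 6.723e+04 rad/s.
Step 2 — Component impedances:
  R: Z = R = 522 Ω
  L: Z = jωL = j·6.723e+04·0.0262 = 0 + j1761 Ω
Step 3 — Series combination: Z_total = R + L = 522 + j1761 Ω = 1837∠73.5° Ω.
Step 4 — Power factor: PF = cos(φ) = Re(Z)/|Z| = 522/1837.1 = 0.2841.
Step 5 — Type: Im(Z) = 1761 ⇒ lagging (phase φ = 73.5°).

PF = 0.2841 (lagging, φ = 73.5°)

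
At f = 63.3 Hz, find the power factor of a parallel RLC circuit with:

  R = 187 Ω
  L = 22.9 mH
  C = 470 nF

Step 1 — Angular frequency: ω = 2π·f = 2π·63.3 = 397.7 rad/s.
Step 2 — Component impedances:
  R: Z = R = 187 Ω
  L: Z = jωL = j·397.7·0.0229 = 0 + j9.108 Ω
  C: Z = 1/(jωC) = -j/(ω·C) = 0 - j5350 Ω
Step 3 — Parallel combination: 1/Z_total = 1/R + 1/L + 1/C; Z_total = 0.4441 + j9.102 Ω = 9.113∠87.2° Ω.
Step 4 — Power factor: PF = cos(φ) = Re(Z)/|Z| = 0.4441/9.113 = 0.04873.
Step 5 — Type: Im(Z) = 9.102 ⇒ lagging (phase φ = 87.2°).

PF = 0.04873 (lagging, φ = 87.2°)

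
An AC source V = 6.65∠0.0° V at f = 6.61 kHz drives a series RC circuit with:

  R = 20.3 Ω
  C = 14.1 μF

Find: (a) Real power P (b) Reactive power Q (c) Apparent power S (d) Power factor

Step 1 — Angular frequency: ω = 2π·f = 2π·6610 = 4.153e+04 rad/s.
Step 2 — Component impedances:
  R: Z = R = 20.3 Ω
  C: Z = 1/(jωC) = -j/(ω·C) = 0 - j1.708 Ω
Step 3 — Series combination: Z_total = R + C = 20.3 - j1.708 Ω = 20.37∠-4.8° Ω.
Step 4 — Source phasor: V = 6.65∠0.0° V = 6.65 V.
Step 5 — Current: I = V / Z = 0.3253 + j0.02736 A = 0.3264∠4.8° A.
Step 6 — Complex power: S = V·I* = 2.163 - j0.182 VA.
Step 7 — Real power: P = Re(S) = 2.163 W.
Step 8 — Reactive power: Q = Im(S) = -0.182 VAR.
Step 9 — Apparent power: |S| = 2.171 VA.
Step 10 — Power factor: PF = P/|S| = 0.9965 (leading).

(a) P = 2.163 W  (b) Q = -0.182 VAR  (c) S = 2.171 VA  (d) PF = 0.9965 (leading)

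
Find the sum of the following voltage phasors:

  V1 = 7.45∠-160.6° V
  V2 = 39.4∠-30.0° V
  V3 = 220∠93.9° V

Step 1 — Convert each phasor to rectangular form:
  V1 = 7.45·(cos(-160.6°) + j·sin(-160.6°)) = -7.027 - j2.475 V
  V2 = 39.4·(cos(-30.0°) + j·sin(-30.0°)) = 34.12 - j19.7 V
  V3 = 220·(cos(93.9°) + j·sin(93.9°)) = -14.96 + j219.5 V
Step 2 — Sum components: V_total = 12.13 + j197.3 V.
Step 3 — Convert to polar: |V_total| = 197.7 V, ∠V_total = 86.5°.

V_total = 197.7∠86.5° V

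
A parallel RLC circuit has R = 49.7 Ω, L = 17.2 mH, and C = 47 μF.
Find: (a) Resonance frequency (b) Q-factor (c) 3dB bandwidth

Step 1 — Resonance: ω₀ = 1/√(LC) = 1/√(0.0172·4.7e-05) = 1112 rad/s.
Step 2 — f₀ = ω₀/(2π) = 177 Hz.
Step 3 — Parallel Q: Q = R/(ω₀L) = 49.7/(1112·0.0172) = 2.598.
Step 4 — Bandwidth: Δω = ω₀/Q = 428.1 rad/s; BW = Δω/(2π) = 68.13 Hz.

(a) f₀ = 177 Hz  (b) Q = 2.598  (c) BW = 68.13 Hz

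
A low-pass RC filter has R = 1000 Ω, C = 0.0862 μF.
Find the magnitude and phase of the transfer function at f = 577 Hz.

Step 1 — Angular frequency: ω = 2π·577 = 3625 rad/s.
Step 2 — Transfer function: H(jω) = 1/(1 + jωRC).
Step 3 — Denominator: 1 + jωRC = 1 + j·3625·1000·8.62e-08 = 1 + j0.3125.
Step 4 — H = 0.911 - j0.2847.
Step 5 — Magnitude: |H| = 0.9545 (-0.4 dB); phase: φ = -17.4°.

|H| = 0.9545 (-0.4 dB), φ = -17.4°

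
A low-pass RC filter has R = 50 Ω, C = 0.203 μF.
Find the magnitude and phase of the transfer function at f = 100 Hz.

Step 1 — Angular frequency: ω = 2π·100 = 628.3 rad/s.
Step 2 — Transfer function: H(jω) = 1/(1 + jωRC).
Step 3 — Denominator: 1 + jωRC = 1 + j·628.3·50·2.03e-07 = 1 + j0.006377.
Step 4 — H = 1 - j0.006377.
Step 5 — Magnitude: |H| = 1 (-0.0 dB); phase: φ = -0.4°.

|H| = 1 (-0.0 dB), φ = -0.4°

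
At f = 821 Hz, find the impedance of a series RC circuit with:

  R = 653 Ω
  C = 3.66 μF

Step 1 — Angular frequency: ω = 2π·f = 2π·821 = 5158 rad/s.
Step 2 — Component impedances:
  R: Z = R = 653 Ω
  C: Z = 1/(jωC) = -j/(ω·C) = 0 - j52.97 Ω
Step 3 — Series combination: Z_total = R + C = 653 - j52.97 Ω = 655.1∠-4.6° Ω.

Z = 653 - j52.97 Ω = 655.1∠-4.6° Ω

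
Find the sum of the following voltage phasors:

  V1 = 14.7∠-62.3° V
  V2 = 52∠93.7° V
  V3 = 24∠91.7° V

Step 1 — Convert each phasor to rectangular form:
  V1 = 14.7·(cos(-62.3°) + j·sin(-62.3°)) = 6.833 - j13.02 V
  V2 = 52·(cos(93.7°) + j·sin(93.7°)) = -3.356 + j51.89 V
  V3 = 24·(cos(91.7°) + j·sin(91.7°)) = -0.712 + j23.99 V
Step 2 — Sum components: V_total = 2.766 + j62.87 V.
Step 3 — Convert to polar: |V_total| = 62.93 V, ∠V_total = 87.5°.

V_total = 62.93∠87.5° V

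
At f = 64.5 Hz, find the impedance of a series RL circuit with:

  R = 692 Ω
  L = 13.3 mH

Step 1 — Angular frequency: ω = 2π·f = 2π·64.5 = 405.3 rad/s.
Step 2 — Component impedances:
  R: Z = R = 692 Ω
  L: Z = jωL = j·405.3·0.0133 = 0 + j5.39 Ω
Step 3 — Series combination: Z_total = R + L = 692 + j5.39 Ω = 692∠0.4° Ω.

Z = 692 + j5.39 Ω = 692∠0.4° Ω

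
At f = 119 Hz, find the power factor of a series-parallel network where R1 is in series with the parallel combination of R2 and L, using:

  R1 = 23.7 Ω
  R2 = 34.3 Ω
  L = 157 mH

Step 1 — Angular frequency: ω = 2π·f = 2π·119 = 747.7 rad/s.
Step 2 — Component impedances:
  R1: Z = R = 23.7 Ω
  R2: Z = R = 34.3 Ω
  L: Z = jωL = j·747.7·0.157 = 0 + j117.4 Ω
Step 3 — Parallel branch: R2 || L = 1/(1/R2 + 1/L) = 31.6 + j9.234 Ω.
Step 4 — Series with R1: Z_total = R1 + (R2 || L) = 55.3 + j9.234 Ω = 56.07∠9.5° Ω.
Step 5 — Power factor: PF = cos(φ) = Re(Z)/|Z| = 55.3/56.07 = 0.9863.
Step 6 — Type: Im(Z) = 9.234 ⇒ lagging (phase φ = 9.5°).

PF = 0.9863 (lagging, φ = 9.5°)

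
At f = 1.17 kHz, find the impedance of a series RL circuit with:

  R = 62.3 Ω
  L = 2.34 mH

Step 1 — Angular frequency: ω = 2π·f = 2π·1170 = 7351 rad/s.
Step 2 — Component impedances:
  R: Z = R = 62.3 Ω
  L: Z = jωL = j·7351·0.00234 = 0 + j17.2 Ω
Step 3 — Series combination: Z_total = R + L = 62.3 + j17.2 Ω = 64.63∠15.4° Ω.

Z = 62.3 + j17.2 Ω = 64.63∠15.4° Ω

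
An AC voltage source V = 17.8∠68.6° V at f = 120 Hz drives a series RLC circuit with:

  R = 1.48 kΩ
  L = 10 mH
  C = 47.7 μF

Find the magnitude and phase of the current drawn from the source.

Step 1 — Angular frequency: ω = 2π·f = 2π·120 = 754 rad/s.
Step 2 — Component impedances:
  R: Z = R = 1480 Ω
  L: Z = jωL = j·754·0.01 = 0 + j7.54 Ω
  C: Z = 1/(jωC) = -j/(ω·C) = 0 - j27.8 Ω
Step 3 — Series combination: Z_total = R + L + C = 1480 - j20.27 Ω = 1480∠-0.8° Ω.
Step 4 — Source phasor: V = 17.8∠68.6° V = 6.495 + j16.57 V.
Step 5 — Ohm's law: I = V / Z_total = (6.495 + j16.57) / (1480 - j20.27) = 0.004234 + j0.01126 A.
Step 6 — Convert to polar: |I| = 0.01203 A, ∠I = 69.4°.

I = 0.01203∠69.4° A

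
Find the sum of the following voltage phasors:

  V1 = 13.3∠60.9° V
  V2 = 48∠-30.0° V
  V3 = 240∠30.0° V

Step 1 — Convert each phasor to rectangular form:
  V1 = 13.3·(cos(60.9°) + j·sin(60.9°)) = 6.468 + j11.62 V
  V2 = 48·(cos(-30.0°) + j·sin(-30.0°)) = 41.57 - j24 V
  V3 = 240·(cos(30.0°) + j·sin(30.0°)) = 207.8 + j120 V
Step 2 — Sum components: V_total = 255.9 + j107.6 V.
Step 3 — Convert to polar: |V_total| = 277.6 V, ∠V_total = 22.8°.

V_total = 277.6∠22.8° V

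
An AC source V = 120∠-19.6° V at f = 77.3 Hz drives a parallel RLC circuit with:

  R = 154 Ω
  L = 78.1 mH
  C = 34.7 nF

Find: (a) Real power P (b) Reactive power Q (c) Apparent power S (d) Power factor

Step 1 — Angular frequency: ω = 2π·f = 2π·77.3 = 485.7 rad/s.
Step 2 — Component impedances:
  R: Z = R = 154 Ω
  L: Z = jωL = j·485.7·0.0781 = 0 + j37.93 Ω
  C: Z = 1/(jωC) = -j/(ω·C) = 0 - j5.934e+04 Ω
Step 3 — Parallel combination: 1/Z_total = 1/R + 1/L + 1/C; Z_total = 8.819 + j35.78 Ω = 36.85∠76.2° Ω.
Step 4 — Source phasor: V = 120∠-19.6° V = 113 - j40.25 V.
Step 5 — Current: I = V / Z = -0.3265 - j3.24 A = 3.256∠-95.8° A.
Step 6 — Complex power: S = V·I* = 93.51 + j379.4 VA.
Step 7 — Real power: P = Re(S) = 93.51 W.
Step 8 — Reactive power: Q = Im(S) = 379.4 VAR.
Step 9 — Apparent power: |S| = 390.7 VA.
Step 10 — Power factor: PF = P/|S| = 0.2393 (lagging).

(a) P = 93.51 W  (b) Q = 379.4 VAR  (c) S = 390.7 VA  (d) PF = 0.2393 (lagging)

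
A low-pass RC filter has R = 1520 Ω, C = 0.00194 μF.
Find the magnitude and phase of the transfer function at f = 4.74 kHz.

Step 1 — Angular frequency: ω = 2π·4740 = 2.978e+04 rad/s.
Step 2 — Transfer function: H(jω) = 1/(1 + jωRC).
Step 3 — Denominator: 1 + jωRC = 1 + j·2.978e+04·1520·1.94e-09 = 1 + j0.08782.
Step 4 — H = 0.9923 - j0.08715.
Step 5 — Magnitude: |H| = 0.9962 (-0.0 dB); phase: φ = -5.0°.

|H| = 0.9962 (-0.0 dB), φ = -5.0°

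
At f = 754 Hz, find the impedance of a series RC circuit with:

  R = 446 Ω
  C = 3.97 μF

Step 1 — Angular frequency: ω = 2π·f = 2π·754 = 4738 rad/s.
Step 2 — Component impedances:
  R: Z = R = 446 Ω
  C: Z = 1/(jωC) = -j/(ω·C) = 0 - j53.17 Ω
Step 3 — Series combination: Z_total = R + C = 446 - j53.17 Ω = 449.2∠-6.8° Ω.

Z = 446 - j53.17 Ω = 449.2∠-6.8° Ω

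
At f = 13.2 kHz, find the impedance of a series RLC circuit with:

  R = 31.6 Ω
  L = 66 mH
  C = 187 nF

Step 1 — Angular frequency: ω = 2π·f = 2π·1.32e+04 = 8.294e+04 rad/s.
Step 2 — Component impedances:
  R: Z = R = 31.6 Ω
  L: Z = jωL = j·8.294e+04·0.066 = 0 + j5474 Ω
  C: Z = 1/(jωC) = -j/(ω·C) = 0 - j64.48 Ω
Step 3 — Series combination: Z_total = R + L + C = 31.6 + j5409 Ω = 5410∠89.7° Ω.

Z = 31.6 + j5409 Ω = 5410∠89.7° Ω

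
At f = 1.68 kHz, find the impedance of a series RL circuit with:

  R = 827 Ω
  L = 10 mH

Step 1 — Angular frequency: ω = 2π·f = 2π·1680 = 1.056e+04 rad/s.
Step 2 — Component impedances:
  R: Z = R = 827 Ω
  L: Z = jωL = j·1.056e+04·0.01 = 0 + j105.6 Ω
Step 3 — Series combination: Z_total = R + L = 827 + j105.6 Ω = 833.7∠7.3° Ω.

Z = 827 + j105.6 Ω = 833.7∠7.3° Ω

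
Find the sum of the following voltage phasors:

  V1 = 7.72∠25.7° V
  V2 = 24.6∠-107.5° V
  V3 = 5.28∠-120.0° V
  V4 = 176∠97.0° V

Step 1 — Convert each phasor to rectangular form:
  V1 = 7.72·(cos(25.7°) + j·sin(25.7°)) = 6.956 + j3.348 V
  V2 = 24.6·(cos(-107.5°) + j·sin(-107.5°)) = -7.397 - j23.46 V
  V3 = 5.28·(cos(-120.0°) + j·sin(-120.0°)) = -2.64 - j4.573 V
  V4 = 176·(cos(97.0°) + j·sin(97.0°)) = -21.45 + j174.7 V
Step 2 — Sum components: V_total = -24.53 + j150 V.
Step 3 — Convert to polar: |V_total| = 152 V, ∠V_total = 99.3°.

V_total = 152∠99.3° V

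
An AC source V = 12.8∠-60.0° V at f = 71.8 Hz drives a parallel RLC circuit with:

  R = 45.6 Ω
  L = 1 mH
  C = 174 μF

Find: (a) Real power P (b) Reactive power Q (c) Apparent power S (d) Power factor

Step 1 — Angular frequency: ω = 2π·f = 2π·71.8 = 451.1 rad/s.
Step 2 — Component impedances:
  R: Z = R = 45.6 Ω
  L: Z = jωL = j·451.1·0.001 = 0 + j0.4511 Ω
  C: Z = 1/(jωC) = -j/(ω·C) = 0 - j12.74 Ω
Step 3 — Parallel combination: 1/Z_total = 1/R + 1/L + 1/C; Z_total = 0.004796 + j0.4676 Ω = 0.4677∠89.4° Ω.
Step 4 — Source phasor: V = 12.8∠-60.0° V = 6.4 - j11.09 V.
Step 5 — Current: I = V / Z = -23.56 - j13.93 A = 27.37∠-149.4° A.
Step 6 — Complex power: S = V·I* = 3.593 + j350.3 VA.
Step 7 — Real power: P = Re(S) = 3.593 W.
Step 8 — Reactive power: Q = Im(S) = 350.3 VAR.
Step 9 — Apparent power: |S| = 350.3 VA.
Step 10 — Power factor: PF = P/|S| = 0.01026 (lagging).

(a) P = 3.593 W  (b) Q = 350.3 VAR  (c) S = 350.3 VA  (d) PF = 0.01026 (lagging)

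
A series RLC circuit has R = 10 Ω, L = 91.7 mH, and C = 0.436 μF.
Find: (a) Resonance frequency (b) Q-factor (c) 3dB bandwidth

Step 1 — Resonance condition Im(Z)=0 gives ω₀ = 1/√(LC).
Step 2 — ω₀ = 1/√(0.0917·4.36e-07) = 5001 rad/s.
Step 3 — f₀ = ω₀/(2π) = 796 Hz.
Step 4 — Series Q: Q = ω₀L/R = 5001·0.0917/10 = 45.86.
Step 5 — 3dB bandwidth: Δω = ω₀/Q = 109.1 rad/s; BW = Δω/(2π) = 17.36 Hz.

(a) f₀ = 796 Hz  (b) Q = 45.86  (c) BW = 17.36 Hz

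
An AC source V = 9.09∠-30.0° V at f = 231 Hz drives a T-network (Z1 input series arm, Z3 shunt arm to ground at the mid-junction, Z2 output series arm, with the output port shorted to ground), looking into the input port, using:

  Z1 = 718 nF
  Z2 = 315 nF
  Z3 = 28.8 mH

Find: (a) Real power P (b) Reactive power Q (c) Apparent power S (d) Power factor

Step 1 — Angular frequency: ω = 2π·f = 2π·231 = 1451 rad/s.
Step 2 — Component impedances:
  Z1: Z = 1/(jωC) = -j/(ω·C) = 0 - j959.6 Ω
  Z2: Z = 1/(jωC) = -j/(ω·C) = 0 - j2187 Ω
  Z3: Z = jωL = j·1451·0.0288 = 0 + j41.8 Ω
Step 3 — With the output port shorted to ground, the output series arm Z2 runs from the junction to ground; the shunt arm Z3 also runs from the junction to ground. They appear in parallel: Z3 || Z2 = 0 + j42.62 Ω.
Step 4 — Series with input arm Z1: Z_in = Z1 + (Z3 || Z2) = 0 - j917 Ω = 917∠-90.0° Ω.
Step 5 — Source phasor: V = 9.09∠-30.0° V = 7.872 - j4.545 V.
Step 6 — Current: I = V / Z = 0.004957 + j0.008585 A = 0.009913∠60.0° A.
Step 7 — Complex power: S = V·I* = 0 - j0.09011 VA.
Step 8 — Real power: P = Re(S) = 0 W.
Step 9 — Reactive power: Q = Im(S) = -0.09011 VAR.
Step 10 — Apparent power: |S| = 0.09011 VA.
Step 11 — Power factor: PF = P/|S| = 0 (leading).

(a) P = 0 W  (b) Q = -0.09011 VAR  (c) S = 0.09011 VA  (d) PF = 0 (leading)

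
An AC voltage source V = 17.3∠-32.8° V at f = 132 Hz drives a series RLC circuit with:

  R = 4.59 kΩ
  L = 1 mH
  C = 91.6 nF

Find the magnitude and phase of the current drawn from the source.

Step 1 — Angular frequency: ω = 2π·f = 2π·132 = 829.4 rad/s.
Step 2 — Component impedances:
  R: Z = R = 4590 Ω
  L: Z = jωL = j·829.4·0.001 = 0 + j0.8294 Ω
  C: Z = 1/(jωC) = -j/(ω·C) = 0 - j1.316e+04 Ω
Step 3 — Series combination: Z_total = R + L + C = 4590 - j1.316e+04 Ω = 1.394e+04∠-70.8° Ω.
Step 4 — Source phasor: V = 17.3∠-32.8° V = 14.54 - j9.372 V.
Step 5 — Ohm's law: I = V / Z_total = (14.54 - j9.372) / (4590 - j1.316e+04) = 0.0009783 + j0.0007637 A.
Step 6 — Convert to polar: |I| = 0.001241 A, ∠I = 38.0°.

I = 0.001241∠38.0° A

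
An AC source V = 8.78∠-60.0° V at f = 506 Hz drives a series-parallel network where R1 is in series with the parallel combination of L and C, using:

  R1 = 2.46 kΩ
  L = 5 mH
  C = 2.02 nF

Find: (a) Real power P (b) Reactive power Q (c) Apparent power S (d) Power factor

Step 1 — Angular frequency: ω = 2π·f = 2π·506 = 3179 rad/s.
Step 2 — Component impedances:
  R1: Z = R = 2460 Ω
  L: Z = jωL = j·3179·0.005 = 0 + j15.9 Ω
  C: Z = 1/(jωC) = -j/(ω·C) = 0 - j1.557e+05 Ω
Step 3 — Parallel branch: L || C = 1/(1/L + 1/C) = 0 + j15.9 Ω.
Step 4 — Series with R1: Z_total = R1 + (L || C) = 2460 + j15.9 Ω = 2460∠0.4° Ω.
Step 5 — Source phasor: V = 8.78∠-60.0° V = 4.39 - j7.604 V.
Step 6 — Current: I = V / Z = 0.001765 - j0.003102 A = 0.003569∠-60.4° A.
Step 7 — Complex power: S = V·I* = 0.03134 + j0.0002025 VA.
Step 8 — Real power: P = Re(S) = 0.03134 W.
Step 9 — Reactive power: Q = Im(S) = 0.0002025 VAR.
Step 10 — Apparent power: |S| = 0.03134 VA.
Step 11 — Power factor: PF = P/|S| = 1 (lagging).

(a) P = 0.03134 W  (b) Q = 0.0002025 VAR  (c) S = 0.03134 VA  (d) PF = 1 (lagging)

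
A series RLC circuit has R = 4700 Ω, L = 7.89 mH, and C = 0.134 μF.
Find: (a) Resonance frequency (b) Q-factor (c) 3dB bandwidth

Step 1 — Resonance condition Im(Z)=0 gives ω₀ = 1/√(LC).
Step 2 — ω₀ = 1/√(0.00789·1.34e-07) = 3.075e+04 rad/s.
Step 3 — f₀ = ω₀/(2π) = 4895 Hz.
Step 4 — Series Q: Q = ω₀L/R = 3.075e+04·0.00789/4700 = 0.05163.
Step 5 — 3dB bandwidth: Δω = ω₀/Q = 5.957e+05 rad/s; BW = Δω/(2π) = 9.481e+04 Hz.

(a) f₀ = 4895 Hz  (b) Q = 0.05163  (c) BW = 9.481e+04 Hz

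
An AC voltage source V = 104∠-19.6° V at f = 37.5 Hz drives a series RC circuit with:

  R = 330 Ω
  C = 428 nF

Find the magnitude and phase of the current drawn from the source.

Step 1 — Angular frequency: ω = 2π·f = 2π·37.5 = 235.6 rad/s.
Step 2 — Component impedances:
  R: Z = R = 330 Ω
  C: Z = 1/(jωC) = -j/(ω·C) = 0 - j9916 Ω
Step 3 — Series combination: Z_total = R + C = 330 - j9916 Ω = 9922∠-88.1° Ω.
Step 4 — Source phasor: V = 104∠-19.6° V = 97.97 - j34.89 V.
Step 5 — Ohm's law: I = V / Z_total = (97.97 - j34.89) / (330 - j9916) = 0.003843 + j0.009752 A.
Step 6 — Convert to polar: |I| = 0.01048 A, ∠I = 68.5°.

I = 0.01048∠68.5° A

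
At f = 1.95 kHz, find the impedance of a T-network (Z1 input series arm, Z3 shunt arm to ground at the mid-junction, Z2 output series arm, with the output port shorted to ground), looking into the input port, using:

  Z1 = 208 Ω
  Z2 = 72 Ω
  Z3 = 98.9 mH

Step 1 — Angular frequency: ω = 2π·f = 2π·1950 = 1.225e+04 rad/s.
Step 2 — Component impedances:
  Z1: Z = R = 208 Ω
  Z2: Z = R = 72 Ω
  Z3: Z = jωL = j·1.225e+04·0.0989 = 0 + j1212 Ω
Step 3 — With the output port shorted to ground, the output series arm Z2 runs from the junction to ground; the shunt arm Z3 also runs from the junction to ground. They appear in parallel: Z3 || Z2 = 71.75 + j4.263 Ω.
Step 4 — Series with input arm Z1: Z_in = Z1 + (Z3 || Z2) = 279.7 + j4.263 Ω = 279.8∠0.9° Ω.

Z = 279.7 + j4.263 Ω = 279.8∠0.9° Ω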